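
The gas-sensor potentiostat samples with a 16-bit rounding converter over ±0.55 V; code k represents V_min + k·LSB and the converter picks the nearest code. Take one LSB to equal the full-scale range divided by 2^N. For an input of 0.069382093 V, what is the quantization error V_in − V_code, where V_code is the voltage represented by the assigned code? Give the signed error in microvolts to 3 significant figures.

Span: 0.55 V − (-0.55 V) = 1.1 V. LSB = 1.1 V / 2^16 ≈ 16.78 µV.
(0.069382093 − (-0.55)) / LSB = 0.619382093 × 65536/1.1 = 36901.6590. Nearest integer: k = 36902.
V_code = V_min + k × range/2^16 = -0.55 + 36902 × 1.1/65536 = 0.069387817383 V.
Error = V_in − V_code = 0.069382093 − (0.069387817383) = −5.72 µV.

−5.72 µV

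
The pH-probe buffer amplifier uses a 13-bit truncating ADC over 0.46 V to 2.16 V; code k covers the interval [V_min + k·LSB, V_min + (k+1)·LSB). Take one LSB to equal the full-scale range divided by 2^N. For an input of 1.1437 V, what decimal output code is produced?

Range = 2.16 − (0.46) = 1.7 V. LSB = 1.7 V / 2^13 ≈ 207.5 µV.
V_in − V_min = 1.1437 − (0.46) = 0.6837 V.
Divide by LSB: 0.6837 × 8192/1.7 = 3294.6296.
Truncating gives code 3294.

3294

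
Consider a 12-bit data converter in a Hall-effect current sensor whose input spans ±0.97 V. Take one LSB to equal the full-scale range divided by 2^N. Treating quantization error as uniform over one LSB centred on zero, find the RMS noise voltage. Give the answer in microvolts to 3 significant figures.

137 µV

Range = 0.97 − (-0.97) = 1.94 V.
LSB = 1.94 V ÷ 2^12 = 1.94/4096 V = 473.63 µV.
RMS of a uniform error over width LSB is LSB/√12 = 137 µV.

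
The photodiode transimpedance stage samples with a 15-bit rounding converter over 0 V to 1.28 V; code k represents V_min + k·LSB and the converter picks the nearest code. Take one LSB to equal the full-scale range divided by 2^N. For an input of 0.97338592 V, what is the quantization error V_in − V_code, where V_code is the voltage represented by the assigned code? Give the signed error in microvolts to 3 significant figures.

Span = 1.28 V. LSB = 1.28 V / 2^15 ≈ 39.06 µV.
Position in LSBs: (0.97338592 − (0)) × 32768/1.28 = 24918.6796; rounding gives k = 24919.
Reconstructed level: 0 + 24919 × 1.28/32768 V = 0.97339843750 V.
V_in − V_code = 0.97338592 − (0.97339843750) = −12.5 µV.

−12.5 µV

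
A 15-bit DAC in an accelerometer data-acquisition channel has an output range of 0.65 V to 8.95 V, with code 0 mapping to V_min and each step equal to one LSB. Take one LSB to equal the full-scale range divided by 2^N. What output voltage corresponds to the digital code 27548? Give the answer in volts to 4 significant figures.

Range = 8.95 − (0.65) = 8.3 V. LSB = 8.3 V / 2^15.
Output = V_min + (27548/32768) × range = 0.65 + 0.840698 × 8.3 V
      = 0.65 V + 6.97780 V = 7.62780 V.

7.628 V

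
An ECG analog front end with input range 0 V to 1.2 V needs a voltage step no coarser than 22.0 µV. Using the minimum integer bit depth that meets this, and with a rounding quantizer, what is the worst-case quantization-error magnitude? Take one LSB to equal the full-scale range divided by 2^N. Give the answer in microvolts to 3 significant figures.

9.16 µV

V_FS = 1.2 V.
Need 2^N ≥ 1.2 V / 22.0 µV = 54550 → N_min = 16.
LSB = 1.2 V ÷ 2^16 = 1.2/65536 V = 18.311 µV.
|e|_max = LSB/2 = 9.16 µV.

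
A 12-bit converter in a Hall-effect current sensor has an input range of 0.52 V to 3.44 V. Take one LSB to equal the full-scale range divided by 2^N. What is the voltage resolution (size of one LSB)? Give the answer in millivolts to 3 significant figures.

0.713 mV

Range = 3.44 − (0.52) = 2.92 V.
2^12 = 4096 levels.
LSB = 2.92 V / 2^12 = 0.713 mV.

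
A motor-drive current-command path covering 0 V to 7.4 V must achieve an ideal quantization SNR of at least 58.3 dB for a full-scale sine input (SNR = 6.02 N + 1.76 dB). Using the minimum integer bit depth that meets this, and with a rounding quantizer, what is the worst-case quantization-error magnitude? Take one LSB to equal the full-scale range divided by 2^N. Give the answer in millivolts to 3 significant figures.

Range is 7.4 V.
Required N = ⌈(58.3 − 1.76)/6.02⌉ = ⌈9.392⌉ = 10.
LSB = 7.4 V / 2^10 = 7.2266 mV.
Half an LSB is 3.61 mV.

3.61 mV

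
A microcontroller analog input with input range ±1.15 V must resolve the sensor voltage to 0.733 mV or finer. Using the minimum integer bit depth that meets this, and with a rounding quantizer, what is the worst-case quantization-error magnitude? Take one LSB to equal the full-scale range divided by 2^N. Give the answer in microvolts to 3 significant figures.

Full-scale range = 1.15 V − (-1.15 V) = 2.3 V.
Levels needed ≥ 2.3/0.733 mV = 3138. 2^12 = 4096 suffices, so N_min = 12.
Step size = 2.3/4096 V = 0.56152 mV.
Max error for round-to-nearest is LSB/2 = 281 µV.

281 µV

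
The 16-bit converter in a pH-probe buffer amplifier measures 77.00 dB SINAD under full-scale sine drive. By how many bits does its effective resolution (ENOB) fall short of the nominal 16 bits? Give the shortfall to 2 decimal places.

3.50 bits

ENOB = (SINAD − 1.76)/6.02 = (77.00 − 1.76)/6.02 = 12.4983 bits.
Lost resolution: 16 − 12.4983 = 3.5017 bits.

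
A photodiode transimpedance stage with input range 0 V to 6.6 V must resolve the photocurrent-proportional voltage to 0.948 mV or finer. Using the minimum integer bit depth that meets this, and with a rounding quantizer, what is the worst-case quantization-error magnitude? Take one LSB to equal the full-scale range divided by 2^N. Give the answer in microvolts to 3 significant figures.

Full-scale range = 6.6 V.
Need 2^N ≥ 6.6 V / 0.948 mV = 6962 → N_min = 13.
Step size = 6.6/8192 V = 0.80566 mV.
Half an LSB is 403 µV.

403 µV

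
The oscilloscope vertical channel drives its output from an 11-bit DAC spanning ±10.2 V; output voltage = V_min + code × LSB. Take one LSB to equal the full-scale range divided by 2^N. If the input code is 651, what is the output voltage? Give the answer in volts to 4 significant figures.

The full-scale span is 10.2 − (-10.2) = 20.4 V. LSB = 20.4 V / 2^11.
V_out = -10.2 + 651 × (20.4/2048) V
      = -10.2 + 6.48457 = -3.71543 V.

-3.715 V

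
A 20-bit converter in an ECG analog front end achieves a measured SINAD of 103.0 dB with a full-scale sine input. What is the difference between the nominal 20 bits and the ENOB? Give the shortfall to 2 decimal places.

N_eff = (103.0 − 1.76)/6.02 = 16.8173 bits.
20 − 16.8173 = 3.18 bits below nominal.

3.18 bits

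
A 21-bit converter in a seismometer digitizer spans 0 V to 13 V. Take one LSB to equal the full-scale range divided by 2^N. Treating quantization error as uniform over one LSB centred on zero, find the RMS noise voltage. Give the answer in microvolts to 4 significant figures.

1.789 µV

Span = 13 V.
One LSB is 13 V / 2097152 = 6.19888 µV.
σ_q = LSB/√12 = 6.19888 µV/3.4641 = 1.789 µV.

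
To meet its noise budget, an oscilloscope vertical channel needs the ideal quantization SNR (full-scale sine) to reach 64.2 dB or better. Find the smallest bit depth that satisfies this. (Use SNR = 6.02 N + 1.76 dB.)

Solving 6.02 N ≥ 64.2 − 1.76: N ≥ 10.372. Round up → N = 11.

11 bits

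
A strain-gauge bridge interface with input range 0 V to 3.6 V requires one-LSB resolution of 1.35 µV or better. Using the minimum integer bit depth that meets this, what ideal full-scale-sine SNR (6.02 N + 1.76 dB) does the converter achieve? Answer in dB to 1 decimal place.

Span = 3.6 V.
Required number of levels: 3.6/1.35 µV = 2.6667e6; smallest N with 2^N ≥ that is 22.
6.02(22) + 1.76 = 134.20 dB.

134.2 dB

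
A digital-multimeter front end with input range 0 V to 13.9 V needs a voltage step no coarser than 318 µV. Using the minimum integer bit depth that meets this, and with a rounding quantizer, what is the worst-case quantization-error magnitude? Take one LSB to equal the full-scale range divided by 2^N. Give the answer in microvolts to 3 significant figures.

Range is 13.9 V.
Need 2^N ≥ 13.9 V / 318 µV = 43710 → N_min = 16.
Step size = 13.9/65536 V = 212.10 µV.
Max error for round-to-nearest is LSB/2 = 106 µV.

106 µV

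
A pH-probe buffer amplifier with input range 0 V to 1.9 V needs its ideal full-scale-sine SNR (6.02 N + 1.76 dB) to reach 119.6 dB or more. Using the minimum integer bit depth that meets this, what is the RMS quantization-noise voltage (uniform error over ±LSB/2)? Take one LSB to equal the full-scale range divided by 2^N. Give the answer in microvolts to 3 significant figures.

Range is 1.9 V.
6.02 N + 1.76 ≥ 119.6 gives N ≥ 19.575, so the minimum integer is 20.
LSB = 1.9 V / 2^20 = 1.8120 µV.
σ_q = LSB/√12 = 1.8120 µV/3.4641 = 0.523 µV.

0.523 µV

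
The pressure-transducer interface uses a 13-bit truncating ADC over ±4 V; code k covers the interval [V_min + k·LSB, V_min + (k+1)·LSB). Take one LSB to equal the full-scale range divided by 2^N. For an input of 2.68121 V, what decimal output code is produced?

6841

Range = 4 − (-4) = 8 V. LSB = 8 V / 2^13 ≈ 0.9766 mV.
(V_in − V_min) × 2^13/range = (2.68121 − (-4)) × 8192/8 = 6841.559.
Floor → code = 6841.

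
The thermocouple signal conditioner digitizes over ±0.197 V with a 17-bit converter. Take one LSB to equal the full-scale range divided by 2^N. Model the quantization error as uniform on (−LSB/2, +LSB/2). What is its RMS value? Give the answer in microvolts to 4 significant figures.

Range = 0.197 − (-0.197) = 0.394 V.
One LSB is 0.394 V / 131072 = 3.00598 µV.
RMS of a uniform error over width LSB is LSB/√12 = 0.8678 µV.

0.8678 µV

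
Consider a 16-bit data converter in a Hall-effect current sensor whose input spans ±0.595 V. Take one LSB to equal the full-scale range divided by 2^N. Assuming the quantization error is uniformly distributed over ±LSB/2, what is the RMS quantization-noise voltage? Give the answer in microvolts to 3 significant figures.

5.24 µV

Span: 0.595 V − (-0.595 V) = 1.19 V.
One LSB is 1.19 V / 65536 = 18.158 µV.
RMS of a uniform error over width LSB is LSB/√12 = 5.24 µV.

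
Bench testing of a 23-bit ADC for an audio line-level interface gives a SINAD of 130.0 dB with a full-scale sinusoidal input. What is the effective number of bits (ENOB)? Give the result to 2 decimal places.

21.30 bits

ENOB = (130.0 − 1.76)/6.02 = 21.3023 bits.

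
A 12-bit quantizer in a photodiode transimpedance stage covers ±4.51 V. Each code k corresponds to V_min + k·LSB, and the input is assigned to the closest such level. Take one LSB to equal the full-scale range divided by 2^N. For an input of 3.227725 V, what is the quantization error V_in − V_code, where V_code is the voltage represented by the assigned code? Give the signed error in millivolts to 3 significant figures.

−0.625 mV

Full-scale range = 4.51 V − (-4.51 V) = 9.02 V. LSB = 9.02 V / 2^12 ≈ 2.202 mV.
(V_in − V_min)/LSB = (3.227725 − (-4.51)) × 4096/9.02 = 3513.7164 → nearest code k = 3514.
V_code = V_min + k × range/2^12 = -4.51 + 3514 × 9.02/4096 = 3.228349609 V.
V_in − V_code = 3.227725 − (3.228349609) = −0.625 mV.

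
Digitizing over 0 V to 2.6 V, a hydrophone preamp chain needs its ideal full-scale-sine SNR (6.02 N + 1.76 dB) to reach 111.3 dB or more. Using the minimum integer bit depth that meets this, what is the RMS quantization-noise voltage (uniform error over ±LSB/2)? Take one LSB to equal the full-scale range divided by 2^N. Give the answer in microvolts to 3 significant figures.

Full-scale range = 2.6 V.
Solving 6.02 N ≥ 111.3 − 1.76: N ≥ 18.196. Round up → N = 19.
One LSB is 2.6 V / 524288 = 4.9591 µV.
RMS noise = LSB/√12 = 1.43 µV.

1.43 µV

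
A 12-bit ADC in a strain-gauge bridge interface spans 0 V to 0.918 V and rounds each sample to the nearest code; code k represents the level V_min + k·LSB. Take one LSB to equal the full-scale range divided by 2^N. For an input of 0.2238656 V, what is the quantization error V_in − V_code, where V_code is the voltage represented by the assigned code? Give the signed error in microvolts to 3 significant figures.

−31.4 µV

Full-scale range = 0.918 V. LSB = 0.918 V / 2^12 ≈ 224.1 µV.
Position in LSBs: (0.2238656 − (0)) × 4096/0.918 = 998.8600; rounding gives k = 999.
V_code = 0 + (999/4096) × 0.918 = 0.2238969727 V.
V_in − V_code = 0.2238656 − (0.2238969727) = −31.4 µV.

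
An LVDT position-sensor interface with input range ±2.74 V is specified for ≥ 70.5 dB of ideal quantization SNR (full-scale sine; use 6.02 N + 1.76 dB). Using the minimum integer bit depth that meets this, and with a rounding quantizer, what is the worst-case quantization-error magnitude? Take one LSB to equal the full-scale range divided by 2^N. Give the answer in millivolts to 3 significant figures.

Full-scale range = 2.74 V − (-2.74 V) = 5.48 V.
Required N = ⌈(70.5 − 1.76)/6.02⌉ = ⌈11.419⌉ = 12.
LSB = 5.48 V ÷ 2^12 = 5.48/4096 V = 1.3379 mV.
Max error for round-to-nearest is LSB/2 = 0.669 mV.

0.669 mV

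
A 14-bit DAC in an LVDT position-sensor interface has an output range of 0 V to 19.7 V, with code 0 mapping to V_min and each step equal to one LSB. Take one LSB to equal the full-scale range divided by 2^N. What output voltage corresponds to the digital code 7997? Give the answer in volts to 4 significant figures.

9.616 V

Full-scale range = 19.7 V. LSB = 19.7 V / 2^14.
V_out = 0 + 7997 × (19.7/16384) V
      = 0 V + 9.61553 V = 9.61553 V.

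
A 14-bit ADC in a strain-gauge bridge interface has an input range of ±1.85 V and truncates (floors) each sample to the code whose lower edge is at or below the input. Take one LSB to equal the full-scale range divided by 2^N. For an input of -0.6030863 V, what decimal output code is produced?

Full-scale range = 1.85 V − (-1.85 V) = 3.7 V. LSB = 3.7 V / 2^14 ≈ 225.8 µV.
code = ⌊(V_in − V_min)/LSB⌋ = ⌊(V_in − V_min) × 2^14 / range⌋
     = ⌊(-0.6030863 − (-1.85)) × 16384 / 3.7⌋ = ⌊1.2469137 × 16384/3.7⌋
     = ⌊5521.469⌋ = 5521.

5521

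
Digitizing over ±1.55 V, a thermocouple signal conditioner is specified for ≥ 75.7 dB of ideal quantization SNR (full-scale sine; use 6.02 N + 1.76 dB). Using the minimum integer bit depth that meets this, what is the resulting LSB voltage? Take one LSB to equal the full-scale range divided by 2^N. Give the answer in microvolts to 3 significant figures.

378 µV

The full-scale span is 1.55 − (-1.55) = 3.1 V.
6.02 N + 1.76 ≥ 75.7 gives N ≥ 12.282, so the minimum integer is 13.
One LSB is 3.1 V / 8192 = 378 µV.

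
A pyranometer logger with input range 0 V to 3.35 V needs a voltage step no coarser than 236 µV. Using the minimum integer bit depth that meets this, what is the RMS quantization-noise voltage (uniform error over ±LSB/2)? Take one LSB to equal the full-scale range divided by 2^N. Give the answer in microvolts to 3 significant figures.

Span = 3.35 V.
Required number of levels: 3.35/236 µV = 14195; smallest N with 2^N ≥ that is 14.
Step size = 3.35/16384 V = 204.47 µV.
V_rms = LSB/√12 = 59.0 µV.

59.0 µV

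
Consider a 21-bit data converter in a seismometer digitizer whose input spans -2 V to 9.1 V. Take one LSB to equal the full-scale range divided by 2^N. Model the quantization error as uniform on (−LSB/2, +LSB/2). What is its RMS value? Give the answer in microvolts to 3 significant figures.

1.53 µV

Full-scale range = 9.1 V − (-2 V) = 11.1 V.
Step size = 11.1/2097152 V = 5.2929 µV.
For a uniform distribution on [−LSB/2, +LSB/2], V_rms = LSB/√12 = 5.2929 µV/3.4641 = 1.53 µV.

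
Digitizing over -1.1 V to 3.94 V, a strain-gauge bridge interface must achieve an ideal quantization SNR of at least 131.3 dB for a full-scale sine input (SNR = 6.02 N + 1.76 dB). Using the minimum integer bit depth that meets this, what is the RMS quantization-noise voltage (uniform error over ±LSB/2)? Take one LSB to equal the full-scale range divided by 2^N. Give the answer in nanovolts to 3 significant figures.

Full-scale range = 3.94 V − (-1.1 V) = 5.04 V.
Required N = ⌈(131.3 − 1.76)/6.02⌉ = ⌈21.518⌉ = 22.
Step size = 5.04/4194304 V = 1.2016 µV.
V_rms = LSB/√12 = 347 nV.

347 nV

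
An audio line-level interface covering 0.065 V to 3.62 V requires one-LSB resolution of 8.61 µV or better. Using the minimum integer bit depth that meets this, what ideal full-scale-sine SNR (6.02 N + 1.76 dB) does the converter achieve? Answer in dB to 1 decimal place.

Span: 3.62 V − (0.065 V) = 3.555 V.
Required number of levels: 3.555/8.61 µV = 412890; smallest N with 2^N ≥ that is 19.
Ideal SNR at N = 19: 6.02·19 + 1.76 = 116.1 dB.

116.1 dB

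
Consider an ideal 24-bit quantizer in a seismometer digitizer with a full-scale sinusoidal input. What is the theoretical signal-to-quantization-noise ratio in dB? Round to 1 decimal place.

SNR = 6.02·24 + 1.76 = 146.24 dB.

146.2 dB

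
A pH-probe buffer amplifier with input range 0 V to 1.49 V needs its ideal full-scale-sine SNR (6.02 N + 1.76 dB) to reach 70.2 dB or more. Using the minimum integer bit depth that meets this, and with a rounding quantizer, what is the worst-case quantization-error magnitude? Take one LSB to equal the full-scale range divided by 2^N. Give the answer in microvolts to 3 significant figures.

182 µV

Span = 1.49 V.
N ≥ (70.2 − 1.76)/6.02 = 11.369 → N_min = 12.
LSB = 1.49 V / 2^12 = 363.77 µV.
Max error for round-to-nearest is LSB/2 = 182 µV.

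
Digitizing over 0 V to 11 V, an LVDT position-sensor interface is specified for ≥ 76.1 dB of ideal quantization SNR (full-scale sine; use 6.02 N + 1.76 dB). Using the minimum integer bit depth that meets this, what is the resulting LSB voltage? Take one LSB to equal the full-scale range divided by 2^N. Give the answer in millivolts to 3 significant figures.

Span = 11 V.
Required N = ⌈(76.1 − 1.76)/6.02⌉ = ⌈12.349⌉ = 13.
One LSB is 11 V / 8192 = 1.34 mV.

1.34 mV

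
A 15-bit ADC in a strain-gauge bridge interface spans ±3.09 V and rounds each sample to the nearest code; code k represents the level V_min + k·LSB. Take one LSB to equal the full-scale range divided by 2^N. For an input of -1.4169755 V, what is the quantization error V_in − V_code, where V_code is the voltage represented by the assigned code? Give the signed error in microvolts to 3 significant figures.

Full-scale range = 3.09 V − (-3.09 V) = 6.18 V. LSB = 6.18 V / 2^15 ≈ 188.6 µV.
(V_in − V_min)/LSB = (-1.4169755 − (-3.09)) × 32768/6.18 = 8870.8199 → nearest code k = 8871.
V_code = V_min + k × range/2^15 = -3.09 + 8871 × 6.18/32768 = -1.4169415283 V.
Error = V_in − V_code = -1.4169755 − (-1.4169415283) = −34.0 µV.

−34.0 µV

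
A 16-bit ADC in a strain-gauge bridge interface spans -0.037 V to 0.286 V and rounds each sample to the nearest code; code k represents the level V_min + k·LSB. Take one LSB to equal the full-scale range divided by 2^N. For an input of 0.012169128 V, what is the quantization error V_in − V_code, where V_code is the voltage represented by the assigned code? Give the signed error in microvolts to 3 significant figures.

Range = 0.286 − (-0.037) = 0.323 V. LSB = 0.323 V / 2^16 ≈ 4.929 µV.
(0.012169128 − (-0.037)) / LSB = 0.049169128 × 65536/0.323 = 9976.3095. Nearest integer: k = 9976.
V_code = V_min + k × range/2^16 = -0.037 + 9976 × 0.323/65536 = 0.012167602539 V.
V_in − V_code = 0.012169128 − (0.012167602539) = +1.53 µV.

+1.53 µV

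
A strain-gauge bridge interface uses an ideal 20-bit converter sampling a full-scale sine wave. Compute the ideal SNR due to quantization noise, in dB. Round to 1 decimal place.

SNR = 6.02·20 + 1.76 = 122.16 dB.

122.2 dB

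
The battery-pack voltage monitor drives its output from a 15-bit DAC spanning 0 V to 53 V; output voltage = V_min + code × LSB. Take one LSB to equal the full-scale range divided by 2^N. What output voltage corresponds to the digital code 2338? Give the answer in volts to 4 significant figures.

3.782 V

Range is 53 V. LSB = 53 V / 2^15.
Output = V_min + (2338/32768) × range = 0 + 0.0713501 × 53 V
      = 0 V + 3.78156 V = 3.78156 V.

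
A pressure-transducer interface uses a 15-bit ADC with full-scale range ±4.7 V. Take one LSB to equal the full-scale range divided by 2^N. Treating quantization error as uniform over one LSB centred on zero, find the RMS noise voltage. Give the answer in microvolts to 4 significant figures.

Full-scale range = 4.7 V − (-4.7 V) = 9.4 V.
LSB = 9.4 V ÷ 2^15 = 9.4/32768 V = 286.865 µV.
For a uniform distribution on [−LSB/2, +LSB/2], V_rms = LSB/√12 = 286.865 µV/3.4641 = 82.81 µV.

82.81 µV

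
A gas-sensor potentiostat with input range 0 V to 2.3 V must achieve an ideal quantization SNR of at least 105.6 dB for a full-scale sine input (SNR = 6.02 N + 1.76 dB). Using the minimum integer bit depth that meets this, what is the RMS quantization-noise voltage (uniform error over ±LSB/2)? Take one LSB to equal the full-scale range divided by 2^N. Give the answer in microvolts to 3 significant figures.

Range is 2.3 V.
Required N = ⌈(105.6 − 1.76)/6.02⌉ = ⌈17.249⌉ = 18.
LSB = 2.3 V / 2^18 = 8.7738 µV.
RMS noise = LSB/√12 = 2.53 µV.

2.53 µV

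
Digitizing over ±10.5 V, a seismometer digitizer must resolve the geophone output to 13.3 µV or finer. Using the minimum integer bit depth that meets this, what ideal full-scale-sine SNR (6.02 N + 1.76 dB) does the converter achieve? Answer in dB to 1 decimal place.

Span: 10.5 V − (-10.5 V) = 21 V.
Need 2^N ≥ 21 V / 13.3 µV = 1.579e6 → N_min = 21.
SNR = 6.02 × 21 + 1.76 = 128.18 dB.

128.2 dB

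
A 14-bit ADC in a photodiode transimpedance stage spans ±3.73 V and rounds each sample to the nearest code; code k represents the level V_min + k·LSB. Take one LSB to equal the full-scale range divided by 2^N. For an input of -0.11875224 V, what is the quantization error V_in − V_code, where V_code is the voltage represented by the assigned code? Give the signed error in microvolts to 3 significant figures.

Span: 3.73 V − (-3.73 V) = 7.46 V. LSB = 7.46 V / 2^14 ≈ 455.3 µV.
(-0.11875224 − (-3.73)) / LSB = 3.61124776 × 16384/7.46 = 7931.1908. Nearest integer: k = 7931.
Reconstructed level: -3.73 + 7931 × 7.46/16384 V = -0.11883911133 V.
e = -0.11875224 − (-0.11883911133) = +86.9 µV.

+86.9 µV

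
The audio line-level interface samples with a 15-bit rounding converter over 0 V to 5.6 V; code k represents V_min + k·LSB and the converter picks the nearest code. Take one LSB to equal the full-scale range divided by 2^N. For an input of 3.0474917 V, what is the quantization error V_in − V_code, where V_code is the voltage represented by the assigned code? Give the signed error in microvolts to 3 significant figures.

+30.8 µV

V_FS = 5.6 V. LSB = 5.6 V / 2^15 ≈ 170.9 µV.
Position in LSBs: (3.0474917 − (0)) × 32768/5.6 = 17832.1800; rounding gives k = 17832.
V_code = V_min + k × range/2^15 = 0 + 17832 × 5.6/32768 = 3.0474609375 V.
Error = V_in − V_code = 3.0474917 − (3.0474609375) = +30.8 µV.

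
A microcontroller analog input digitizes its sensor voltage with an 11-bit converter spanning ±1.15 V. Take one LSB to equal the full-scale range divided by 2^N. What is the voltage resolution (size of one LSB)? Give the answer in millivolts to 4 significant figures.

1.123 mV

Range = 1.15 − (-1.15) = 2.3 V.
There are 2^11 = 2048 steps.
LSB = 2.3 V ÷ 2^11 = 2.3/2048 V = 1.123 mV.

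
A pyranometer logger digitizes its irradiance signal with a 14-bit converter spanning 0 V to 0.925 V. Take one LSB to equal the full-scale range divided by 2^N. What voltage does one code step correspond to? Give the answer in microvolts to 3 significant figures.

56.5 µV

V_FS = 0.925 V.
Number of codes = 2^14 = 16384.
One LSB is 0.925 V / 16384 = 56.5 µV.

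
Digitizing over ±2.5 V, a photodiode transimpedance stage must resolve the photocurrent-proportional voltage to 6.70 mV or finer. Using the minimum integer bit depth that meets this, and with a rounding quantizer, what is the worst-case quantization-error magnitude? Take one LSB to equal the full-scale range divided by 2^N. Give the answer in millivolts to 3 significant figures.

2.44 mV

Range = 2.5 − (-2.5) = 5 V.
Levels needed ≥ 5/6.70 mV = 746.3. 2^10 = 1024 suffices, so N_min = 10.
Step size = 5/1024 V = 4.8828 mV.
Half an LSB is 2.44 mV.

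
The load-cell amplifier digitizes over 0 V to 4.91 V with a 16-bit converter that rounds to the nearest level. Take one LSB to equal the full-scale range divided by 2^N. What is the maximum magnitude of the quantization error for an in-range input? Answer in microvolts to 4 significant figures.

37.46 µV

Range is 4.91 V.
Step size = 4.91/65536 V = 74.9207 µV.
|e|_max = LSB/2 = 37.46 µV.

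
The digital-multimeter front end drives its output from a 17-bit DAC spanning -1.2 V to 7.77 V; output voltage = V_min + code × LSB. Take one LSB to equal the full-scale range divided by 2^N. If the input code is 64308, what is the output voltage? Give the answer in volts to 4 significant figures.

Range = 7.77 − (-1.2) = 8.97 V. LSB = 8.97 V / 2^17.
V_out = -1.2 + 64308 × (8.97/131072) V
      = -1.2 + 4.40096 = 3.20096 V.

3.201 V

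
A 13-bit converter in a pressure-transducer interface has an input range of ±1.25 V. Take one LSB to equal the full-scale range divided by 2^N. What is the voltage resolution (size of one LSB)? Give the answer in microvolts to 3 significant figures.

305 µV

The full-scale span is 1.25 − (-1.25) = 2.5 V.
2^13 = 8192 levels.
LSB = 2.5 V / 2^13 = 305 µV.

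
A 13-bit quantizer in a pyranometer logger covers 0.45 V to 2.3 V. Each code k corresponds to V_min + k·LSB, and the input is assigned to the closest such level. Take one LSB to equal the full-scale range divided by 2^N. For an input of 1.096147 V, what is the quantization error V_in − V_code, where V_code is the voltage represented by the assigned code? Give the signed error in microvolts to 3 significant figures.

The full-scale span is 2.3 − (0.45) = 1.85 V. LSB = 1.85 V / 2^13 ≈ 225.8 µV.
Position in LSBs: (1.096147 − (0.45)) × 8192/1.85 = 2861.2088; rounding gives k = 2861.
Reconstructed level: 0.45 + 2861 × 1.85/8192 V = 1.096099854 V.
e = 1.096147 − (1.096099854) = +47.1 µV.

+47.1 µV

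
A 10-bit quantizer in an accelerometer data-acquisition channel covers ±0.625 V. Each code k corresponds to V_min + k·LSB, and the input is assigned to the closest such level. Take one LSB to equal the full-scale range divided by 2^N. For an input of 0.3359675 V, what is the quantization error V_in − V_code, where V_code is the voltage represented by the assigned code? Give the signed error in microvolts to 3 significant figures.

+274 µV

Full-scale range = 0.625 V − (-0.625 V) = 1.25 V. LSB = 1.25 V / 2^10 ≈ 1.221 mV.
(V_in − V_min)/LSB = (0.3359675 − (-0.625)) × 1024/1.25 = 787.2246 → nearest code k = 787.
V_code = -0.625 + (787/1024) × 1.25 = 0.3356933594 V.
Error = V_in − V_code = 0.3359675 − (0.3356933594) = +274 µV.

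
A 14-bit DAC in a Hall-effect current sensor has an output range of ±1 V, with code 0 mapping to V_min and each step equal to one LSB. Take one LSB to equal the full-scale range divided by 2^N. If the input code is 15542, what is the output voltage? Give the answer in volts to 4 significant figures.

0.8972 V

Full-scale range = 1 V − (-1 V) = 2 V. LSB = 2 V / 2^14.
Output = V_min + (15542/16384) × range = -1 + 0.948608 × 2 V
      = -1 + 1.89722 = 0.897217 V.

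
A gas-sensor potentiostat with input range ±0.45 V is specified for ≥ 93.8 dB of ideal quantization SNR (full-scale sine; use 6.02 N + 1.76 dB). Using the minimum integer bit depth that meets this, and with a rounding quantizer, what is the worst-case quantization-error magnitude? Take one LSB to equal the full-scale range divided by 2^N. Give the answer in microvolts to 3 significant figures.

6.87 µV

Range = 0.45 − (-0.45) = 0.9 V.
N ≥ (93.8 − 1.76)/6.02 = 15.289 → N_min = 16.
LSB = 0.9 V ÷ 2^16 = 0.9/65536 V = 13.733 µV.
|e|_max = LSB/2 = 6.87 µV.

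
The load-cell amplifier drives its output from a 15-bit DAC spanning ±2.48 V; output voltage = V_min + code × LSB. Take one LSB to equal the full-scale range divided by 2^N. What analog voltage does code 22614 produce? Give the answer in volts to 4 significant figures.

0.9430 V

Full-scale range = 2.48 V − (-2.48 V) = 4.96 V. LSB = 4.96 V / 2^15.
V_out = V_min + code × LSB = -2.48 V + 22614 × 4.96 V / 32768
      = -2.48 + 3.42302 = 0.943018 V.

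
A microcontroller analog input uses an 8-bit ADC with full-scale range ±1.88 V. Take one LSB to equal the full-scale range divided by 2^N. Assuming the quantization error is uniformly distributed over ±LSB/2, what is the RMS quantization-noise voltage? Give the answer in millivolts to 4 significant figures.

4.240 mV

Span: 1.88 V − (-1.88 V) = 3.76 V.
One LSB is 3.76 V / 256 = 14.6875 mV.
σ_q = LSB/√12 = 14.6875 mV/3.4641 = 4.240 mV.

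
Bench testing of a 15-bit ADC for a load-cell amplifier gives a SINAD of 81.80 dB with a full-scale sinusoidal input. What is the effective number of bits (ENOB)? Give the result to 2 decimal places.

(81.80 − 1.76) / 6.02 = 80.04/6.02 = 13.2957 effective bits.

13.30 bits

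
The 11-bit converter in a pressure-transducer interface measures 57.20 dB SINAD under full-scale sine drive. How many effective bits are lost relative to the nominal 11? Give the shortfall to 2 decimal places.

1.79 bits

ENOB = (SINAD − 1.76)/6.02 = (57.20 − 1.76)/6.02 = 9.2093 bits.
11 − 9.2093 = 1.79 bits below nominal.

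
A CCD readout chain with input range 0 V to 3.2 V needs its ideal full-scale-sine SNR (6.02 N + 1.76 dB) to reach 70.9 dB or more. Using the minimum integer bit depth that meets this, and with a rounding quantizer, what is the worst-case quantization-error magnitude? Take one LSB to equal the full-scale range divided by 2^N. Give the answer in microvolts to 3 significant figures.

V_FS = 3.2 V.
N ≥ (70.9 − 1.76)/6.02 = 11.485 → N_min = 12.
LSB = 3.2 V / 2^12 = 0.78125 mV.
Half an LSB is 391 µV.

391 µV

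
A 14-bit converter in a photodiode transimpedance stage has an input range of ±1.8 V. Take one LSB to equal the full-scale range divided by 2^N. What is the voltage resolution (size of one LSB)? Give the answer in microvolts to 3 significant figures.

220 µV

Span: 1.8 V − (-1.8 V) = 3.6 V.
Number of codes = 2^14 = 16384.
LSB = 3.6 V / 2^14 = 220 µV.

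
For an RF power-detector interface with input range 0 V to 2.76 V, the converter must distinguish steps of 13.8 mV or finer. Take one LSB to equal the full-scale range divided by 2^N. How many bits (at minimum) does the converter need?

Full-scale range = 2.76 V.
Levels needed ≥ 2.76/13.8 mV = 200.0. 2^8 = 256 suffices, so N_min = 8.

8 bits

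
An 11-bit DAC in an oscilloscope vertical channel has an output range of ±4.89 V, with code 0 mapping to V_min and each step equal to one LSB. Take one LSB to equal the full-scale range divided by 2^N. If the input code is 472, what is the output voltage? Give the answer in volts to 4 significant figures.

Full-scale range = 4.89 V − (-4.89 V) = 9.78 V. LSB = 9.78 V / 2^11.
V_out = -4.89 + 472 × (9.78/2048) V
      = -4.89 + 2.25398 = -2.63602 V.

-2.636 V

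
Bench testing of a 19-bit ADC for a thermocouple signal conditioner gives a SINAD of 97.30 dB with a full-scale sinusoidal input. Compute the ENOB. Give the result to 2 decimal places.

ENOB = (97.30 − 1.76)/6.02 = 15.8704 bits.

15.87 bits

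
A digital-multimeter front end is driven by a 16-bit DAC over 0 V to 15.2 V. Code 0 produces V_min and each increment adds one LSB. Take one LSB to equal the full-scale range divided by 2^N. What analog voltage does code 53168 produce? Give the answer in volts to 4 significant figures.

Range is 15.2 V. LSB = 15.2 V / 2^16.
V_out = V_min + code × LSB = 0 V + 53168 × 15.2 V / 65536
      = 0 V + 12.3314 V = 12.3314 V.

12.33 V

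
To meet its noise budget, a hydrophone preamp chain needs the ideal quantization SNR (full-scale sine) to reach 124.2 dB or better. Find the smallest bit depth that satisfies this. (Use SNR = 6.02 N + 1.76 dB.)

6.02 N + 1.76 ≥ 124.2 gives N ≥ 20.339, so the minimum integer is 21.

21 bits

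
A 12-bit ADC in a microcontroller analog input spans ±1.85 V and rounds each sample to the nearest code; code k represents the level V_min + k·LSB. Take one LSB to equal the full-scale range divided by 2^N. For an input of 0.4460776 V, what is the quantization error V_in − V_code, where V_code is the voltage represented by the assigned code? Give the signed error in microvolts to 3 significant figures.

−163 µV

The full-scale span is 1.85 − (-1.85) = 3.7 V. LSB = 3.7 V / 2^12 ≈ 0.9033 mV.
(0.4460776 − (-1.85)) / LSB = 2.2960776 × 4096/3.7 = 2541.8200. Nearest integer: k = 2542.
V_code = -1.85 + (2542/4096) × 3.7 = 0.4462402344 V.
V_in − V_code = 0.4460776 − (0.4462402344) = −163 µV.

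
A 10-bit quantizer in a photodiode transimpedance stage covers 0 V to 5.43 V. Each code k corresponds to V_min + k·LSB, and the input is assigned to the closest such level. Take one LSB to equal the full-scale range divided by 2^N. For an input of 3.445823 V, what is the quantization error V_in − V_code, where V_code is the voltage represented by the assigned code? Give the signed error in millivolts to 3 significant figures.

−0.954 mV

V_FS = 5.43 V. LSB = 5.43 V / 2^10 ≈ 5.303 mV.
(V_in − V_min)/LSB = (3.445823 − (0)) × 1024/5.43 = 649.8200 → nearest code k = 650.
V_code = V_min + k × range/2^10 = 0 + 650 × 5.43/1024 = 3.446777344 V.
Error = V_in − V_code = 3.445823 − (3.446777344) = −0.954 mV.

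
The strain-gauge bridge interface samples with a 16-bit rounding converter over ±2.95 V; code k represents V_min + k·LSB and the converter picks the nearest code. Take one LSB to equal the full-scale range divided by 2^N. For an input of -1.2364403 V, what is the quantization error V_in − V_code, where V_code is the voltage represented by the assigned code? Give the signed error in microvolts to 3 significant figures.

Range = 2.95 − (-2.95) = 5.9 V. LSB = 5.9 V / 2^16 ≈ 90.03 µV.
(-1.2364403 − (-2.95)) / LSB = 1.7135597 × 65536/5.9 = 19033.8726. Nearest integer: k = 19034.
V_code = V_min + k × range/2^16 = -2.95 + 19034 × 5.9/65536 = -1.2364288330 V.
V_in − V_code = -1.2364403 − (-1.2364288330) = −11.5 µV.

−11.5 µV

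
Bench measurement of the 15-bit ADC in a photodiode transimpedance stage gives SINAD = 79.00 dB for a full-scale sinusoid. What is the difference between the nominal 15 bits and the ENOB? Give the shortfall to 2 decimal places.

2.17 bits

Effective bits = (79.00 − 1.76)/6.02 = 12.8306.
Lost resolution: 15 − 12.8306 = 2.1694 bits.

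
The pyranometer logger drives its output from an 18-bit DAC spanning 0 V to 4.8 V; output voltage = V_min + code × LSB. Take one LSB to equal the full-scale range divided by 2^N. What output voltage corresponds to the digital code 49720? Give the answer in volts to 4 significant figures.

0.9104 V

Full-scale range = 4.8 V. LSB = 4.8 V / 2^18.
Output = V_min + (49720/262144) × range = 0 + 0.189667 × 4.8 V
      = 0 + 0.910400 = 0.910400 V.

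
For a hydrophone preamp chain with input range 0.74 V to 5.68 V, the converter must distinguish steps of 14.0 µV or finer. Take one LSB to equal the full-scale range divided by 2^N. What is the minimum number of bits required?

19 bits

Full-scale range = 5.68 V − (0.74 V) = 4.94 V.
4.94 V / 14.0 µV = 352900. Since 2^18 = 262144 and 2^19 = 524288, N = 19.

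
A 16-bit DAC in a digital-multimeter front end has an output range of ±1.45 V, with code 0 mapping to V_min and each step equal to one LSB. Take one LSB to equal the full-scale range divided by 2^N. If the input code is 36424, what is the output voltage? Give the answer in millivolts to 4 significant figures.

161.8 mV

Full-scale range = 1.45 V − (-1.45 V) = 2.9 V. LSB = 2.9 V / 2^16.
Output = V_min + (36424/65536) × range = -1.45 + 0.555786 × 2.9 V
      = -1.45 V + 1.61178 V = 0.161780 V.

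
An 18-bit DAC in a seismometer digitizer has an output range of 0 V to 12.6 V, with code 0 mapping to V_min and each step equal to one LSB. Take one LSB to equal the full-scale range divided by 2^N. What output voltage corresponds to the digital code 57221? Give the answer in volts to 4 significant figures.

V_FS = 12.6 V. LSB = 12.6 V / 2^18.
V_out = V_min + code × LSB = 0 V + 57221 × 12.6 V / 262144
      = 0 V + 2.75034 V = 2.75034 V.

2.750 V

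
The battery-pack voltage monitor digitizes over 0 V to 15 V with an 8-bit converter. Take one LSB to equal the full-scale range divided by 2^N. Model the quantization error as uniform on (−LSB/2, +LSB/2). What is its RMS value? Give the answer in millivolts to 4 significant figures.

Full-scale range = 15 V.
One LSB is 15 V / 256 = 58.5938 mV.
V_rms = LSB/√12 = 58.5938 mV / √12 = 16.91 mV.

16.91 mV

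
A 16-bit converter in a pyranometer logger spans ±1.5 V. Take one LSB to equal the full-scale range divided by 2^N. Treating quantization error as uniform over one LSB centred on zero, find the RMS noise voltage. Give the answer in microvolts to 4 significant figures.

The full-scale span is 1.5 − (-1.5) = 3 V.
One LSB is 3 V / 65536 = 45.7764 µV.
For a uniform distribution on [−LSB/2, +LSB/2], V_rms = LSB/√12 = 45.7764 µV/3.4641 = 13.21 µV.

13.21 µV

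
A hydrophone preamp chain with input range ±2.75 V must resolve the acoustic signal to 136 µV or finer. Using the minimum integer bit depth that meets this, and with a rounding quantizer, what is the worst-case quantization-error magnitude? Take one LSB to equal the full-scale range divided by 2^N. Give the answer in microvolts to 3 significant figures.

42.0 µV

Full-scale range = 2.75 V − (-2.75 V) = 5.5 V.
5.5 V / 136 µV = 40440. Since 2^15 = 32768 and 2^16 = 65536, N = 16.
LSB = 5.5 V / 2^16 = 83.923 µV.
Max error for round-to-nearest is LSB/2 = 42.0 µV.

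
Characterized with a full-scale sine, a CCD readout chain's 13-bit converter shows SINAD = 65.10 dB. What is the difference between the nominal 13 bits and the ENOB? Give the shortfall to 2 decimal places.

N_eff = (65.10 − 1.76)/6.02 = 10.5216 bits.
Shortfall = 13 − 10.5216 = 2.4784 bits.

2.48 bits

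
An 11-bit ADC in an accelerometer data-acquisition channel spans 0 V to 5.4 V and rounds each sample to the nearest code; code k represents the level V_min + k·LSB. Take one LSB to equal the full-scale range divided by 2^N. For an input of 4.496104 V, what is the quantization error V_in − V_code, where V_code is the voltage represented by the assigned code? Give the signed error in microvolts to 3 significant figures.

Range is 5.4 V. LSB = 5.4 V / 2^11 ≈ 2.637 mV.
(4.496104 − (0)) / LSB = 4.496104 × 2048/5.4 = 1705.1891. Nearest integer: k = 1705.
V_code = 0 + (1705/2048) × 5.4 = 4.495605469 V.
Error = V_in − V_code = 4.496104 − (4.495605469) = +499 µV.

+499 µV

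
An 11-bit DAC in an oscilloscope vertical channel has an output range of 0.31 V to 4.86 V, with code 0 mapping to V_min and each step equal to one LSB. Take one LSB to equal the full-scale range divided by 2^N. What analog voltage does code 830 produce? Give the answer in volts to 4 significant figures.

2.154 V

Span: 4.86 V − (0.31 V) = 4.55 V. LSB = 4.55 V / 2^11.
V_out = V_min + code × LSB = 0.31 V + 830 × 4.55 V / 2048
      = 0.31 V + 1.84399 V = 2.15399 V.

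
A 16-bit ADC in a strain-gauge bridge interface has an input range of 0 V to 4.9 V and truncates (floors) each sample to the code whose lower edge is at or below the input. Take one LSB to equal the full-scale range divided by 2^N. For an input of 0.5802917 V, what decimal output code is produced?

7761

Span = 4.9 V. LSB = 4.9 V / 2^16 ≈ 74.77 µV.
V_in − V_min = 0.5802917 − (0) = 0.5802917 V.
Divide by LSB: 0.5802917 × 65536/4.9 = 7761.2238.
Truncating gives code 7761.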